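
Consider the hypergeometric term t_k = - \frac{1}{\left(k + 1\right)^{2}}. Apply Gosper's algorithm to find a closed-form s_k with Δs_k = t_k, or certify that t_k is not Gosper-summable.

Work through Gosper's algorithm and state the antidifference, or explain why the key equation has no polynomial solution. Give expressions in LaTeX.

t_(k+1)/t_k = (k + 1)**2/(k + 2)**2.
Gosper form: A/B · C(k+1)/C(k) with A=k**2 + 2*k + 1, B=k**2 + 4*k + 4, C=1.
Solve (k**2 + 2*k + 1)·f(k+1) − (k**2 + 2*k + 1)·f(k) = 1.
d = 0 from the (2,2,0) case.
Write f(k) = c0. Then LHS − RHS = -1, requiring -1 = 0: contradictory. No certificate.

none (Gosper's algorithm certifies no s_k)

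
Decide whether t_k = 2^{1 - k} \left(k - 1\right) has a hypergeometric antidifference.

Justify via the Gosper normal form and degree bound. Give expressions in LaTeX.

r(k) = k/(2*(k - 1)) after simplifying.
Take A(k)=1/2, B(k)=1, C(k)=k - 1.
Need (1/2)·f(k+1) − (1)·f(k) = k - 1.
deg f ≤ 1 (via 0,0,1).
A polynomial solution: f(k) = -2*k.
Get s_k = R·t_k = -2**(2 - k)*k with R(k) = B(k−1)f(k)/C(k) = -2*k/(k - 1).
s_(k+1) − s_k = 2**(1 - k)*(k - 1) = t_k.

Yes. s_k = - 2^{2 - k} k.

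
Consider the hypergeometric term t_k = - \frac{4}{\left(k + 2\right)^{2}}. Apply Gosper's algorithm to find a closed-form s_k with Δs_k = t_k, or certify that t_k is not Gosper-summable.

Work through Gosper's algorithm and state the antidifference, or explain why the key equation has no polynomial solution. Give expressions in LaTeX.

r(k) = (k + 2)**2/(k + 3)**2 after simplifying.
Factor: A=k**2 + 4*k + 4; B=k**2 + 6*k + 9; C=1.
f must satisfy (k**2 + 4*k + 4)·f(k+1) − (k**2 + 4*k + 4)·f(k) = 1.
Degrees (2,2,0) ⇒ d ≤ 0.
f = c0 ⇒ A·f(k+1) − B(k−1)·f(k) − C = -1. The system {-1 = 0} is inconsistent; no antidifference.

not Gosper-summable; s_k does not exist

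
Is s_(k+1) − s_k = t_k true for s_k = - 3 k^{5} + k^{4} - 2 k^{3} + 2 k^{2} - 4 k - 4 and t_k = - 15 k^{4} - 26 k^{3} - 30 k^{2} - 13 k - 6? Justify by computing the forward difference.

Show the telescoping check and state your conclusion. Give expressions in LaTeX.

s_(k+1) = -3*k**5 - 14*k**4 - 28*k**3 - 28*k**2 - 17*k - 10
s_(k+1) − s_k = -15*k**4 - 26*k**3 - 30*k**2 - 13*k - 6
(s_(k+1) − s_k) − t_k = 0

Valid — Δs_k = t_k.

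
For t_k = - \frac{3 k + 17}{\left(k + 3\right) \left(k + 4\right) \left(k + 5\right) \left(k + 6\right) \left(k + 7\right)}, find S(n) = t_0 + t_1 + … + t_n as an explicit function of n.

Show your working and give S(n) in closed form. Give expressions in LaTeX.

S(n) = \frac{- n^{3} - 16 n^{2} - 83 n - 68}{72 \left(n^{3} + 16 n^{2} + 83 n + 140\right)}

Step 1: r(k) = (k + 3)*(3*k + 20)/((k + 8)*(3*k + 17)).
Normal form (A,B,C) = (k + 3, k + 8, k + 17/3).
Key eq: (k + 3)·f(k+1) = (k + 7)·f(k) + (k + 17/3).
Degrees (1,1,1) ⇒ d ≤ 4.
Solving with deg f ≤ 4: f(k) = k*(k + 5)*(k**2 + 13*k + 54)/216.
Then R = B(k−1)f/C = k*(k + 5)*(k + 7)*(k**2 + 13*k + 54)/(72*(3*k + 17)), so s_k = R(k)·t_k = k*(-k**2 - 13*k - 54)/(72*(k**3 + 13*k**2 + 54*k + 72)).
Check: Δs_k = (-3*k - 17)/(k**5 + 25*k**4 + 245*k**3 + 1175*k**2 + 2754*k + 2520). ✓
s_(n+1) = (-n**3 - 16*n**2 - 83*n - 68)/(72*(n**3 + 16*n**2 + 83*n + 140)) and s_(0) = 0, so S(n) = (-n**3 - 16*n**2 - 83*n - 68)/(72*(n**3 + 16*n**2 + 83*n + 140)).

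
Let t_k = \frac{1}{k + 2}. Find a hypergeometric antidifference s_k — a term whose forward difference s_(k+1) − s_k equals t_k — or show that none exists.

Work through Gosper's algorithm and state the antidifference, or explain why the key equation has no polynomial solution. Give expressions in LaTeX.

Ratio r(k) = (k + 2)/(k + 3).
Factor: A=k + 2; B=k + 3; C=1.
Need (k + 2)·f(k+1) − (k + 2)·f(k) = 1.
Degrees (1,1,0) ⇒ d ≤ 0.
Write f(k) = c0. Then LHS − RHS = -1, requiring -1 = 0: contradictory. No certificate.

not Gosper-summable; s_k does not exist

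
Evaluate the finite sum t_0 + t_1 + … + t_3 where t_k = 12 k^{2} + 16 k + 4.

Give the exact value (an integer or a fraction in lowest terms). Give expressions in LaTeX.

Σ = 280

r(k) = (3*k**2 + 10*k + 8)/(3*k**2 + 4*k + 1) after simplifying.
Factor: A=1; B=1; C=k**2 + 4*k/3 + 1/3.
Need (1)·f(k+1) − (1)·f(k) = k**2 + 4*k/3 + 1/3.
d = 3 from the (0,0,2) case.
A polynomial solution: f(k) = k*(k + 1)*(2*k - 1)/6.
R(k) = B(k−1)·f(k)/C(k) = k*(2*k - 1)/(2*(3*k + 1)); s_k = R·t_k = 2*k*(2*k**2 + k - 1).
Δs = 12*k**2 + 16*k + 4, as required.
Telescoping: Σ = s_(4) − s_(0) = 280 − (0) = 280.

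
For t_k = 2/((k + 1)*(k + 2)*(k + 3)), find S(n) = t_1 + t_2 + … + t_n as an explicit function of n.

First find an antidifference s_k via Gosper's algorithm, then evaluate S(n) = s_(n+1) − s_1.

S(n) = n*(n + 5)/(6*(n**2 + 5*n + 6))

Step 1: r(k) = (k + 1)/(k + 4).
Gosper form: A/B · C(k+1)/C(k) with A=k + 1, B=k + 4, C=1.
Key eq: (k + 1)·f(k+1) = (k + 3)·f(k) + (1).
deg f ≤ 2 (via 1,1,0).
Solve for f: f(k) = k*(k + 3)/4 (degree 2 ≤ 2).
Get s_k = R·t_k = k*(k + 3)/(2*(k + 1)*(k + 2)) with R(k) = B(k−1)f(k)/C(k) = k*(k + 3)**2/4.
Δs = 2/(k**3 + 6*k**2 + 11*k + 6), as required.
Telescope: S(n) = s_(n+1) − s_(1) = (n**2 + 5*n + 4)/(2*(n**2 + 5*n + 6)) − (1/3) = n*(n + 5)/(6*(n**2 + 5*n + 6)).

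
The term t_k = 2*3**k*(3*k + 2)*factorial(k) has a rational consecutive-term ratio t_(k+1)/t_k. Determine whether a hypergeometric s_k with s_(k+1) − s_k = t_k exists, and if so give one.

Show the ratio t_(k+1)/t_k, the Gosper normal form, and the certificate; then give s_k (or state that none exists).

s_k = 2*3**k*factorial(k)

t_(k+1)/t_k = 3*(k + 1)*(3*k + 5)/(3*k + 2).
Normal form (A,B,C) = (3*k + 3, 1, k + 2/3).
Set up (3*k + 3)·f(k+1) − (1)·f(k) − (k + 2/3) = 0.
Bound: deg f ≤ 0.
Match coefficients ⇒ f(k) = 1/3.
So s_k = (B(k−1)f/C)·t_k = (1/(3*k + 2))·t_k = 2*3**k*factorial(k).
Check: Δs_k = 2*3**k*(3*k + 2)*factorial(k). ✓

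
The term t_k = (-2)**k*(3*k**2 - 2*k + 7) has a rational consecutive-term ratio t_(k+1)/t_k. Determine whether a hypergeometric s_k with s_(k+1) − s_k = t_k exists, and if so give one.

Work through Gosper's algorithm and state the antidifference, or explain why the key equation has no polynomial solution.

The ratio is 2*(2*k - 3*(k + 1)**2 - 5)/(3*k**2 - 2*k + 7).
Take A(k)=-2, B(k)=1, C(k)=k**2 - 2*k/3 + 7/3.
Set up (-2)·f(k+1) − (1)·f(k) − (k**2 - 2*k/3 + 7/3) = 0.
d = 2 from the (0,0,2) case.
Solve for f: f(k) = -(k**2 - 2*k + 3)/3 (degree 2 ≤ 2).
Then R = B(k−1)f/C = -(k**2 - 2*k + 3)/(3*k**2 - 2*k + 7), so s_k = R(k)·t_k = (-2)**k*(-k**2 + 2*k - 3).
Verify: (-2)**k*(3*k**2 - 2*k + 7) matches t_k.

s_k = (-2)**k*(-k**2 + 2*k - 3)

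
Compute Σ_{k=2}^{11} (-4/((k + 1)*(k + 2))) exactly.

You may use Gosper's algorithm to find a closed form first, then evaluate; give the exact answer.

r(k) = (k + 1)/(k + 3) after simplifying.
Take A(k)=k + 1, B(k)=k + 3, C(k)=1.
Solve (k + 1)·f(k+1) − (k + 2)·f(k) = 1.
deg f ≤ 1 (via 1,1,0).
Solve for f: f(k) = k (degree 1 ≤ 1).
Get s_k = R·t_k = -4*k/(k + 1) with R(k) = B(k−1)f(k)/C(k) = k*(k + 2).
Check: Δs_k = -4/(k**2 + 3*k + 2). ✓
Evaluate s at k=12 and k=2: -48/13 and -8/3; difference -40/39.

Σ = -40/39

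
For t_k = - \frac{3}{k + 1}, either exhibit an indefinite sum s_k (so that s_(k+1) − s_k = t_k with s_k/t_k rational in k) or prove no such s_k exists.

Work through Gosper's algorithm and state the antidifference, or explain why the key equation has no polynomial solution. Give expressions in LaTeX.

not Gosper-summable; s_k does not exist

Step 1: r(k) = (k + 1)/(k + 2).
Gosper form: A/B · C(k+1)/C(k) with A=k + 1, B=k + 2, C=1.
Key eq: (k + 1)·f(k+1) = (k + 1)·f(k) + (1).
Bound: deg f ≤ 0.
Write f(k) = c0. Then LHS − RHS = -1, requiring -1 = 0: contradictory. No certificate.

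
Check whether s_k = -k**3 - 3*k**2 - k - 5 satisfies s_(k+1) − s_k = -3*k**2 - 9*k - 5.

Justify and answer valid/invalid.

s_(k+1) = -k**3 - 6*k**2 - 10*k - 10
s_(k+1) − s_k = -3*k**2 - 9*k - 5
(s_(k+1) − s_k) − t_k = 0

Valid — Δs_k = t_k.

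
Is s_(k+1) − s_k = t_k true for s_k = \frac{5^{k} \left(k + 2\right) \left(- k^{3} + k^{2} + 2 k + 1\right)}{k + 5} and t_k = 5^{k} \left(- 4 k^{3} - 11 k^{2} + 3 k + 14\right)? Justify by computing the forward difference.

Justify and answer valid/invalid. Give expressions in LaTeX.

Invalid: residual \frac{5^{k} \left(12 k^{4} + 90 k^{3} + 159 k^{2} - 81 k - 207\right)}{k^{2} + 11 k + 30} ≠ 0.

s_(k+1) = 5**(k + 1)*(k + 3)*(2*k - (k + 1)**3 + (k + 1)**2 + 3)/(k + 6)
s_(k+1) − s_k = 5**k*(-4*k**5 - 43*k**4 - 148*k**3 - 124*k**2 + 163*k + 213)/(k**2 + 11*k + 30)
(s_(k+1) − s_k) − t_k = 5**k*(12*k**4 + 90*k**3 + 159*k**2 - 81*k - 207)/(k**2 + 11*k + 30)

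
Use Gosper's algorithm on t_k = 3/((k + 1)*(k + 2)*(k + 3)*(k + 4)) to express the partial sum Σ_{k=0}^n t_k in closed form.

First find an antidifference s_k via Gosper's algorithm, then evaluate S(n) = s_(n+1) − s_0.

S(n) = (n**3 + 9*n**2 + 26*n + 18)/(6*(n**3 + 9*n**2 + 26*n + 24))

r(k) = (k + 1)/(k + 5) after simplifying.
So A=k + 1 and B=k + 5, with C=1.
Solve (k + 1)·f(k+1) − (k + 4)·f(k) = 1.
From deg A=1, deg B=1, deg C=0: d=3.
Solve for f: f(k) = k*(k**2 + 6*k + 11)/18 (degree 3 ≤ 3).
So s_k = (B(k−1)f/C)·t_k = (k*(k + 4)*(k**2 + 6*k + 11)/18)·t_k = k*(k**2 + 6*k + 11)/(6*(k + 1)*(k + 2)*(k + 3)).
Verify: 3/(k**4 + 10*k**3 + 35*k**2 + 50*k + 24) matches t_k.
Evaluate: s_(n+1) = (n**3 + 9*n**2 + 26*n + 18)/(6*(n**3 + 9*n**2 + 26*n + 24)); subtract s_(0) = 0 ⇒ S(n) = (n**3 + 9*n**2 + 26*n + 18)/(6*(n**3 + 9*n**2 + 26*n + 24)).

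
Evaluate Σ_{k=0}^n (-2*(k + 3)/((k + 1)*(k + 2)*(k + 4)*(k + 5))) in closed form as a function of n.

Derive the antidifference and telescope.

S(n) = (-n**2 - 7*n - 6)/(4*(n**2 + 7*n + 10))

t_(k+1)/t_k = (k + 1)*(k + 4)**2/((k + 3)**2*(k + 6)).
A = k + 1, B = k + 6, C = k**2 + 6*k + 9.
Set up (k + 1)·f(k+1) − (k + 5)·f(k) − (k**2 + 6*k + 9) = 0.
d = 4 from the (1,1,2) case.
Coefficient equations give f(k) = k*(k + 2)*(k + 3)*(k + 5)/8.
R(k) = B(k−1)·f(k)/C(k) = k*(k + 2)*(k + 5)**2/(8*(k + 3)); s_k = R·t_k = k*(-k - 5)/(4*(k**2 + 5*k + 4)).
s_(k+1) − s_k = 2*(-k - 3)/(k**4 + 12*k**3 + 49*k**2 + 78*k + 40) = t_k.
Telescope: S(n) = s_(n+1) − s_(0) = (-n**2 - 7*n - 6)/(4*(n**2 + 7*n + 10)) − (0) = (-n**2 - 7*n - 6)/(4*(n**2 + 7*n + 10)).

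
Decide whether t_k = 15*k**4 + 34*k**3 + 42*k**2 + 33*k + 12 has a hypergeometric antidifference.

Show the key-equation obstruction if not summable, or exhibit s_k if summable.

The ratio is (15*k**4 + 94*k**3 + 234*k**2 + 279*k + 136)/(15*k**4 + 34*k**3 + 42*k**2 + 33*k + 12).
Normal form (A,B,C) = (1, 1, k**4 + 34*k**3/15 + 14*k**2/5 + 11*k/5 + 4/5).
f must satisfy (1)·f(k+1) − (1)·f(k) = k**4 + 34*k**3/15 + 14*k**2/5 + 11*k/5 + 4/5.
Bound: deg f ≤ 5.
A polynomial solution: f(k) = k*(3*k**4 + k**3 + 2*k**2 + 4*k + 2)/15.
Certificate R = B(k−1)f/C = k*(3*k**4 + k**3 + 2*k**2 + 4*k + 2)/(15*k**4 + 34*k**3 + 42*k**2 + 33*k + 12) gives s_k = k*(3*k**4 + k**3 + 2*k**2 + 4*k + 2).
Check: Δs_k = 15*k**4 + 34*k**3 + 42*k**2 + 33*k + 12. ✓

Yes. s_k = k*(3*k**4 + k**3 + 2*k**2 + 4*k + 2).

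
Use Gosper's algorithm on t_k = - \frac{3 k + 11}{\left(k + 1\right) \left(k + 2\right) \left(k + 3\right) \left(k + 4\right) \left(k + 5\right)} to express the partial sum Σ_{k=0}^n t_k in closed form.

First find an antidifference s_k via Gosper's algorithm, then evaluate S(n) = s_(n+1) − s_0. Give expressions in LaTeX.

S(n) = \frac{- n^{3} - 10 n^{2} - 31 n - 22}{8 \left(n^{3} + 10 n^{2} + 31 n + 30\right)}

t_(k+1)/t_k = (k + 1)*(3*k + 14)/((k + 6)*(3*k + 11)).
So A=k + 1 and B=k + 6, with C=k + 11/3.
Solve (k + 1)·f(k+1) − (k + 5)·f(k) = k + 11/3.
deg f ≤ 4 (via 1,1,1).
Solve for f: f(k) = k*(k + 3)*(k**2 + 7*k + 14)/24 (degree 4 ≤ 4).
Then R = B(k−1)f/C = k*(k + 3)*(k + 5)*(k**2 + 7*k + 14)/(8*(3*k + 11)), so s_k = R(k)·t_k = k*(-k**2 - 7*k - 14)/(8*(k**3 + 7*k**2 + 14*k + 8)).
Verify: (-3*k - 11)/(k**5 + 15*k**4 + 85*k**3 + 225*k**2 + 274*k + 120) matches t_k.
Telescope: S(n) = s_(n+1) − s_(0) = (-n**3 - 10*n**2 - 31*n - 22)/(8*(n**3 + 10*n**2 + 31*n + 30)) − (0) = (-n**3 - 10*n**2 - 31*n - 22)/(8*(n**3 + 10*n**2 + 31*n + 30)).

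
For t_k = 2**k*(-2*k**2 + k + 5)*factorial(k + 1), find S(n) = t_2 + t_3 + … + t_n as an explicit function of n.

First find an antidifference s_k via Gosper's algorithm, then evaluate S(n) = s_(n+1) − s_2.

Compute t_(k+1)/t_k: get 2*(k + 2)*(k - 2*(k + 1)**2 + 6)/(-2*k**2 + k + 5).
Factor: A=2*k + 4; B=1; C=k**2 - k/2 - 5/2.
Solve (2*k + 4)·f(k+1) − (1)·f(k) = k**2 - k/2 - 5/2.
Degrees (1,0,2) ⇒ d ≤ 1.
Coefficient equations give f(k) = (k - 3)/2.
So s_k = (B(k−1)f/C)·t_k = ((k - 3)/(2*k**2 - k - 5))·t_k = -2**k*(k - 3)*factorial(k + 1).
Check: Δs_k = 2**k*(-2*k**2 + k + 5)*factorial(k + 1). ✓
Σ_(k=2)^n t_k = s_(n+1) − s_(2) = (-2**(n + 1)*(n - 2)*factorial(n + 2)) − (24), i.e. -2*2**n*n*factorial(n + 2) + 4*2**n*factorial(n + 2) - 24.

S(n) = -2*2**n*n*factorial(n + 2) + 4*2**n*factorial(n + 2) - 24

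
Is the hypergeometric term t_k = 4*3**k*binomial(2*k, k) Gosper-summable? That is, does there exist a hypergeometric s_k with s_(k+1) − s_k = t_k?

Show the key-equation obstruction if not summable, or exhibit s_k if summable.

Ratio r(k) = 6*(2*k + 1)/(k + 1).
Normal form (A,B,C) = (12*k + 6, k + 1, 1).
Need (12*k + 6)·f(k+1) − (k)·f(k) = 1.
d = -1 from the (1,1,0) case.
Negative degree bound (-1): no f exists, t_k not Gosper-summable.

No — t_k has no hypergeometric antidifference.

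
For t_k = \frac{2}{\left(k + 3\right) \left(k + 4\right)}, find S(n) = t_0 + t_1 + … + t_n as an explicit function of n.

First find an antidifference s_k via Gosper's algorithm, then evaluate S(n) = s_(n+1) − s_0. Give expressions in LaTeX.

r(k) = (k + 3)/(k + 5) after simplifying.
Normal form (A,B,C) = (k + 3, k + 5, 1).
Set up (k + 3)·f(k+1) − (k + 4)·f(k) − (1) = 0.
deg f ≤ 1 (via 1,1,0).
Coefficient equations give f(k) = k/3.
So s_k = (B(k−1)f/C)·t_k = (k*(k + 4)/3)·t_k = 2*k/(3*(k + 3)).
Verify: 2/(k**2 + 7*k + 12) matches t_k.
Σ_(k=0)^n t_k = s_(n+1) − s_(0) = (2*(n + 1)/(3*(n + 4))) − (0), i.e. 2*(n + 1)/(3*(n + 4)).

S(n) = \frac{2 \left(n + 1\right)}{3 \left(n + 4\right)}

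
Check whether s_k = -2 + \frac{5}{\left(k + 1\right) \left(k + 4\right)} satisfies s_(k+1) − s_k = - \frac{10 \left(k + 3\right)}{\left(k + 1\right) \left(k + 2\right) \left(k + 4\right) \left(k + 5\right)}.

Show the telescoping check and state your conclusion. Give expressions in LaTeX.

Valid — Δs_k = t_k.

s_(k+1) = -2 + 5/((k + 2)*(k + 5))
s_(k+1) − s_k = 10*(-k - 3)/(k**4 + 12*k**3 + 49*k**2 + 78*k + 40)
(s_(k+1) − s_k) − t_k = 0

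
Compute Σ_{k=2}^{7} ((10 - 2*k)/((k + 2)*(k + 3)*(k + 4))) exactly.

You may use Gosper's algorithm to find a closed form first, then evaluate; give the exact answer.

Σ = 3/44

Step 1: r(k) = (k - 4)*(k + 2)/((k - 5)*(k + 5)).
Gosper form: A/B · C(k+1)/C(k) with A=k + 2, B=k + 5, C=k - 5.
f must satisfy (k + 2)·f(k+1) − (k + 4)·f(k) = k - 5.
d = 2 from the (1,1,1) case.
Solve for f: f(k) = -k*(k + 9)/4 (degree 2 ≤ 2).
R(k) = B(k−1)·f(k)/C(k) = -k*(k + 4)*(k + 9)/(4*(k - 5)); s_k = R·t_k = k*(k + 9)/(2*(k + 2)*(k + 3)).
s_(k+1) − s_k = 2*(5 - k)/(k**3 + 9*k**2 + 26*k + 24) = t_k.
Evaluate s at k=8 and k=2: 34/55 and 11/20; difference 3/44.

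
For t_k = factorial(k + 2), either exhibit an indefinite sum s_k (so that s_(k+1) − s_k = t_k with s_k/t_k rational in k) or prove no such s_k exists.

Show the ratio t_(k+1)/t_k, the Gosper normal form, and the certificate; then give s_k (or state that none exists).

none — t_k is not Gosper-summable

Compute t_(k+1)/t_k: get k + 3.
Factor: A=k + 3; B=1; C=1.
Key eq: (k + 3)·f(k+1) = (1)·f(k) + (1).
d = -1 from the (1,0,0) case.
Bound -1 < 0, so the key equation has no polynomial solution.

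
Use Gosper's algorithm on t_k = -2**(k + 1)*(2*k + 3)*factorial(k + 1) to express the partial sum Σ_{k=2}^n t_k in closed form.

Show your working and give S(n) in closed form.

t_(k+1)/t_k = 2*(k + 2)*(2*k + 5)/(2*k + 3).
So A=2*k + 4 and B=1, with C=k + 3/2.
f must satisfy (2*k + 4)·f(k+1) − (1)·f(k) = k + 3/2.
deg f ≤ 0 (via 1,0,1).
Match coefficients ⇒ f(k) = 1/2.
Then R = B(k−1)f/C = 1/(2*k + 3), so s_k = R(k)·t_k = -2**(k + 1)*factorial(k + 1).
s_(k+1) − s_k = -2**(k + 1)*(2*k + 3)*factorial(k + 1) = t_k.
Σ_(k=2)^n t_k = s_(n+1) − s_(2) = (-2**(n + 2)*factorial(n + 2)) − (-48), i.e. -4*2**n*factorial(n + 2) + 48.

S(n) = -4*2**n*factorial(n + 2) + 48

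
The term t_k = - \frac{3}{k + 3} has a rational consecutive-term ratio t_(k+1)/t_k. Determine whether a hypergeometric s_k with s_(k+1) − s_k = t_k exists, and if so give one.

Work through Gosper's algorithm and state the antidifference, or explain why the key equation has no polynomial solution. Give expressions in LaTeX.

none — t_k is not Gosper-summable

Compute t_(k+1)/t_k: get (k + 3)/(k + 4).
Normal form (A,B,C) = (k + 3, k + 4, 1).
Solve (k + 3)·f(k+1) − (k + 3)·f(k) = 1.
Bound: deg f ≤ 0.
Put f(k) = c0: A·f(k+1) − B(k−1)·f(k) − C = -1; need -1 = 0 — inconsistent ⇒ no f, not summable.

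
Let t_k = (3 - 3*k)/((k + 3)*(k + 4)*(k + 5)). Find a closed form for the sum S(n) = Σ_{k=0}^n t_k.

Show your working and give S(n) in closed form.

S(n) = (-n**2 + 3*n + 4)/(4*(n**2 + 9*n + 20))

Step 1: r(k) = k*(k + 3)/((k - 1)*(k + 6)).
Take A(k)=k + 3, B(k)=k + 6, C(k)=k - 1.
Solve (k + 3)·f(k+1) − (k + 5)·f(k) = k - 1.
d = 2 from the (1,1,1) case.
Coefficient equations give f(k) = k*(k - 5)/12.
Then R = B(k−1)f/C = k*(k - 5)*(k + 5)/(12*(k - 1)), so s_k = R(k)·t_k = -k*(k - 5)/(4*(k + 3)*(k + 4)).
Check: Δs_k = 3*(1 - k)/(k**3 + 12*k**2 + 47*k + 60). ✓
Evaluate: s_(n+1) = (-n**2 + 3*n + 4)/(4*(n**2 + 9*n + 20)); subtract s_(0) = 0 ⇒ S(n) = (-n**2 + 3*n + 4)/(4*(n**2 + 9*n + 20)).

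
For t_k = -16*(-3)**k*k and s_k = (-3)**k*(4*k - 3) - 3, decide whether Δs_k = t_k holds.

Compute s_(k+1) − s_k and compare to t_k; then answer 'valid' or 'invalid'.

s_(k+1) = -3*(-3)**k*(4*k + 1) - 3
s_(k+1) − s_k = -16*(-3)**k*k
(s_(k+1) − s_k) − t_k = 0

Valid: the claim telescopes to t_k.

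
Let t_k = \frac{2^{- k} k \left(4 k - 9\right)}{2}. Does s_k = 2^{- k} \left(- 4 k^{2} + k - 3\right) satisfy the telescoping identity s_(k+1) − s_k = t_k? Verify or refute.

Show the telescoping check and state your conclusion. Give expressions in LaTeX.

valid (s_(k+1) − s_k reduces to t_k)

s_(k+1) = (k - 4*(k + 1)**2 - 2)/(2*2**k)
s_(k+1) − s_k = k*(4*k - 9)/(2*2**k)
(s_(k+1) − s_k) − t_k = 0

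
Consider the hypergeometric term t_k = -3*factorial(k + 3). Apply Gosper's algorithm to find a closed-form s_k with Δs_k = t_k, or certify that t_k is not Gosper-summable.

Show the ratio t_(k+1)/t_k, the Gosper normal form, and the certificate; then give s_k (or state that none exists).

Ratio r(k) = k + 4.
Normal form (A,B,C) = (k + 4, 1, 1).
Key eq: (k + 4)·f(k+1) = (1)·f(k) + (1).
d = -1 from the (1,0,0) case.
deg f ≤ -1 is impossible — no certificate.

not Gosper-summable; s_k does not exist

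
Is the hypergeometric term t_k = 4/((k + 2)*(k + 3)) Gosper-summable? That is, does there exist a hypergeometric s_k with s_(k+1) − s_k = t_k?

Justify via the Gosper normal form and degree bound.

The ratio is (k + 2)/(k + 4).
Gosper form: A/B · C(k+1)/C(k) with A=k + 2, B=k + 4, C=1.
Solve (k + 2)·f(k+1) − (k + 3)·f(k) = 1.
Bound: deg f ≤ 1.
Match coefficients ⇒ f(k) = k/2.
Get s_k = R·t_k = 2*k/(k + 2) with R(k) = B(k−1)f(k)/C(k) = k*(k + 3)/2.
Check: Δs_k = 4/(k**2 + 5*k + 6). ✓

Yes. s_k = 2*k/(k + 2).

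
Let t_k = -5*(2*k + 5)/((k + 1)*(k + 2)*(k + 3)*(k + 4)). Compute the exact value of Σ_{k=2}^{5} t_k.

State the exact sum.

Σ = -16/63

t_(k+1)/t_k = (k + 1)*(2*k + 7)/((k + 5)*(2*k + 5)).
Gosper form: A/B · C(k+1)/C(k) with A=k + 1, B=k + 5, C=k + 5/2.
f must satisfy (k + 1)·f(k+1) − (k + 4)·f(k) = k + 5/2.
From deg A=1, deg B=1, deg C=1: d=3.
Coefficient equations give f(k) = k*(k + 2)*(k + 4)/6.
R(k) = B(k−1)·f(k)/C(k) = k*(k + 2)*(k + 4)**2/(3*(2*k + 5)); s_k = R·t_k = 5*k*(-k - 4)/(3*(k**2 + 4*k + 3)).
Δs = 5*(-2*k - 5)/(k**4 + 10*k**3 + 35*k**2 + 50*k + 24), as required.
Sum = s_(6) − s_(2); s_(6) = -100/63, s_(2) = -4/3 ⇒ -16/63.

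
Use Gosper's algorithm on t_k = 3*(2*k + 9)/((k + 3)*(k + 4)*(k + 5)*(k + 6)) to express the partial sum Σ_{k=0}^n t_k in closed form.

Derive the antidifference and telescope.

S(n) = (n**2 + 10*n + 9)/(5*(n**2 + 10*n + 24))

Ratio r(k) = (k + 3)*(2*k + 11)/((k + 7)*(2*k + 9)).
So A=k + 3 and B=k + 7, with C=k + 9/2.
Solve (k + 3)·f(k+1) − (k + 6)·f(k) = k + 9/2.
deg f ≤ 3 (via 1,1,1).
Coefficient equations give f(k) = k*(k + 4)*(k + 8)/30.
Get s_k = R·t_k = k*(k + 8)/(5*(k**2 + 8*k + 15)) with R(k) = B(k−1)f(k)/C(k) = k*(k + 4)*(k + 6)*(k + 8)/(15*(2*k + 9)).
Check: Δs_k = 3*(2*k + 9)/(k**4 + 18*k**3 + 119*k**2 + 342*k + 360). ✓
Telescope: S(n) = s_(n+1) − s_(0) = (n**2 + 10*n + 9)/(5*(n**2 + 10*n + 24)) − (0) = (n**2 + 10*n + 9)/(5*(n**2 + 10*n + 24)).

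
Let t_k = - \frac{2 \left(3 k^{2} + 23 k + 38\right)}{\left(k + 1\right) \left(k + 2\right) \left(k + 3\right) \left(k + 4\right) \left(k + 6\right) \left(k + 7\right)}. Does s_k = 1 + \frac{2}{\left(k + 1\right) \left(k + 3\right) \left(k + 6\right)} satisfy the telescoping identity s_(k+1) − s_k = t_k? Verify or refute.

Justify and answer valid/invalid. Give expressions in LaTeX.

valid (s_(k+1) − s_k reduces to t_k)

s_(k+1) = 1 + 2/((k + 2)*(k + 4)*(k + 7))
s_(k+1) − s_k = 2/((k + 2)*(k + 4)*(k + 7)) - 2/((k + 1)*(k + 3)*(k + 6))
(s_(k+1) − s_k) − t_k = 0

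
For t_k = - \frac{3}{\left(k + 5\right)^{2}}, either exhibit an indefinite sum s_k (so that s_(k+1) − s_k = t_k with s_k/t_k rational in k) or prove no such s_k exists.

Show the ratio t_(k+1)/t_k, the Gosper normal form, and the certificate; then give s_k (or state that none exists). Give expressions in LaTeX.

none (Gosper's algorithm certifies no s_k)

The ratio is (k + 5)**2/(k + 6)**2.
Gosper form: A/B · C(k+1)/C(k) with A=k**2 + 10*k + 25, B=k**2 + 12*k + 36, C=1.
f must satisfy (k**2 + 10*k + 25)·f(k+1) − (k**2 + 10*k + 25)·f(k) = 1.
deg f ≤ 0 (via 2,2,0).
Put f(k) = c0: A·f(k+1) − B(k−1)·f(k) − C = -1; need -1 = 0 — inconsistent ⇒ no f, not summable.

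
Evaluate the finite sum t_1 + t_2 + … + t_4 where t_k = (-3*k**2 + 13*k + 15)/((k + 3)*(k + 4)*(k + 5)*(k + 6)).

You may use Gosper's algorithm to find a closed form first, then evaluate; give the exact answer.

Step 1: r(k) = (k + 3)*(13*k - 3*(k + 1)**2 + 28)/((k + 7)*(-3*k**2 + 13*k + 15)).
So A=k + 3 and B=k + 7, with C=k**2 - 13*k/3 - 5.
Set up (k + 3)·f(k+1) − (k + 6)·f(k) − (k**2 - 13*k/3 - 5) = 0.
Bound: deg f ≤ 3.
A polynomial solution: f(k) = k*(k**2 - 78*k - 73)/90.
Get s_k = R·t_k = k*(-k**2 + 78*k + 73)/(30*(k + 3)*(k + 4)*(k + 5)) with R(k) = B(k−1)f(k)/C(k) = k*(k + 6)*(k**2 - 78*k - 73)/(30*(3*k**2 - 13*k - 15)).
Δs = (-3*k**2 + 13*k + 15)/(k**4 + 18*k**3 + 119*k**2 + 342*k + 360), as required.
Σ_(k=1)^(4) t_k = s_(5) − s_(1) = 73/720 − (1/24) = 43/720.

Σ = 43/720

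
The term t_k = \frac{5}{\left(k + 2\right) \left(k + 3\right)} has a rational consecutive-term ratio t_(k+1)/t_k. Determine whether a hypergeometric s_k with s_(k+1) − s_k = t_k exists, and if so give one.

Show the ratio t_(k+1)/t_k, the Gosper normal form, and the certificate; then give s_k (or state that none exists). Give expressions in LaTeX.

s_k = \frac{5 k}{2 \left(k + 2\right)}

The ratio is (k + 2)/(k + 4).
Take A(k)=k + 2, B(k)=k + 4, C(k)=1.
f must satisfy (k + 2)·f(k+1) − (k + 3)·f(k) = 1.
Degrees (1,1,0) ⇒ d ≤ 1.
Match coefficients ⇒ f(k) = k/2.
Certificate R = B(k−1)f/C = k*(k + 3)/2 gives s_k = 5*k/(2*(k + 2)).
Check: Δs_k = 5/(k**2 + 5*k + 6). ✓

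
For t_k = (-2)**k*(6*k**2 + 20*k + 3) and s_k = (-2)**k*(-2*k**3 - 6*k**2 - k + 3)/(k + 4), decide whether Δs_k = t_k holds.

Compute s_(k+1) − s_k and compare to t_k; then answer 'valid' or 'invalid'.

s_(k+1) = 2*(-2)**k*(2*k**3 + 12*k**2 + 19*k + 6)/(k + 5)
s_(k+1) − s_k = (-2)**k*(6*k**4 + 56*k**3 + 165*k**2 + 166*k + 33)/(k**2 + 9*k + 20)
(s_(k+1) − s_k) − t_k = (-2)**k*(-18*k**3 - 138*k**2 - 261*k - 27)/(k**2 + 9*k + 20)

Invalid: residual (-2)**k*(-18*k**3 - 138*k**2 - 261*k - 27)/(k**2 + 9*k + 20) ≠ 0.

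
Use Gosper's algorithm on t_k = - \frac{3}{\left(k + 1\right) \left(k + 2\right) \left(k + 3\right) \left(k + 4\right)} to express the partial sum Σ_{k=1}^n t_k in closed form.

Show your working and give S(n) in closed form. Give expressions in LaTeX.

S(n) = \frac{n \left(- n^{2} - 9 n - 26\right)}{24 \left(n^{3} + 9 n^{2} + 26 n + 24\right)}

r(k) = (k + 1)/(k + 5) after simplifying.
A = k + 1, B = k + 5, C = 1.
Key eq: (k + 1)·f(k+1) = (k + 4)·f(k) + (1).
d = 3 from the (1,1,0) case.
Solve for f: f(k) = k*(k**2 + 6*k + 11)/18 (degree 3 ≤ 3).
R(k) = B(k−1)·f(k)/C(k) = k*(k + 4)*(k**2 + 6*k + 11)/18; s_k = R·t_k = k*(-k**2 - 6*k - 11)/(6*(k + 1)*(k + 2)*(k + 3)).
Verify: -3/(k**4 + 10*k**3 + 35*k**2 + 50*k + 24) matches t_k.
Telescope: S(n) = s_(n+1) − s_(1) = (-n**3 - 9*n**2 - 26*n - 18)/(6*(n**3 + 9*n**2 + 26*n + 24)) − (-1/8) = n*(-n**2 - 9*n - 26)/(24*(n**3 + 9*n**2 + 26*n + 24)).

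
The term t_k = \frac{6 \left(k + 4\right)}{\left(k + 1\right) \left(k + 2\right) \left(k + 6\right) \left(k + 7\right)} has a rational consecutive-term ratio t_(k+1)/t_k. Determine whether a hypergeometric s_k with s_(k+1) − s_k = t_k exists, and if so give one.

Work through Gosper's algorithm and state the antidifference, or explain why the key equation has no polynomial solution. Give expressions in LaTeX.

r(k) = (k + 1)*(k + 5)*(k + 6)/((k + 3)*(k + 4)*(k + 8)) after simplifying.
A = k + 1, B = k + 8, C = k**4 + 16*k**3 + 95*k**2 + 248*k + 240.
Solve (k + 1)·f(k+1) − (k + 7)·f(k) = k**4 + 16*k**3 + 95*k**2 + 248*k + 240.
Degrees (1,1,4) ⇒ d ≤ 6.
Solving with deg f ≤ 6: f(k) = k*(k + 2)*(k + 3)*(k + 4)*(k + 5)*(k + 7)/12.
Certificate R = B(k−1)f/C = k*(k + 2)*(k + 7)**2/(12*(k + 4)) gives s_k = k*(k + 7)/(2*(k**2 + 7*k + 6)).
s_(k+1) − s_k = 6*(k + 4)/(k**4 + 16*k**3 + 83*k**2 + 152*k + 84) = t_k.

s_k = \frac{k \left(k + 7\right)}{2 \left(k^{2} + 7 k + 6\right)}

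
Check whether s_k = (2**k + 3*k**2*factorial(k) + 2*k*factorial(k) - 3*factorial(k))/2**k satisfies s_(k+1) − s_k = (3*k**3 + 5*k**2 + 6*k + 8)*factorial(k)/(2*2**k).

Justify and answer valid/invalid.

s_(k+1) = (2*2**k + 3*k**3*factorial(k) + 11*k**2*factorial(k) + 10*k*factorial(k) + 2*factorial(k))/(2*2**k)
s_(k+1) − s_k = (3*k**3 + 5*k**2 + 6*k + 8)*factorial(k)/(2*2**k)
(s_(k+1) − s_k) − t_k = 0

valid; difference matches t_k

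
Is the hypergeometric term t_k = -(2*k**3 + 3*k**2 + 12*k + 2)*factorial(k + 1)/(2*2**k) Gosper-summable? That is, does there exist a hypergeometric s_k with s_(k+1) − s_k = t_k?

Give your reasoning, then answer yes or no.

Yes. s_k = -(2*k**2 - k + 3)*factorial(k + 1)/2**k.

r(k) = (2*k**4 + 13*k**3 + 42*k**2 + 67*k + 38)/(2*(2*k**3 + 3*k**2 + 12*k + 2)) after simplifying.
Factor: A=k/2 + 1; B=1; C=k**3 + 3*k**2/2 + 6*k + 1.
Need (k/2 + 1)·f(k+1) − (1)·f(k) = k**3 + 3*k**2/2 + 6*k + 1.
deg f ≤ 2 (via 1,0,3).
Match coefficients ⇒ f(k) = 2*k**2 - k + 3.
Then R = B(k−1)f/C = 2*(2*k**2 - k + 3)/(2*k**3 + 3*k**2 + 12*k + 2), so s_k = R(k)·t_k = -(2*k**2 - k + 3)*factorial(k + 1)/2**k.
Check: Δs_k = -(2*k**3 + 3*k**2 + 12*k + 2)*factorial(k + 1)/(2*2**k). ✓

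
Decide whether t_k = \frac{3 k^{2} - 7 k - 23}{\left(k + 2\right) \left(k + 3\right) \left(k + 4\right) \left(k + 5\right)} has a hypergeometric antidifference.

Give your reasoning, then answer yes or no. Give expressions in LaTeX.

Yes. s_k = \frac{k \left(- k^{2} - 33 k - 58\right)}{8 \left(k + 2\right) \left(k + 3\right) \left(k + 4\right)}.

Compute t_(k+1)/t_k: get (k + 2)*(7*k - 3*(k + 1)**2 + 30)/((k + 6)*(-3*k**2 + 7*k + 23)).
A = k + 2, B = k + 6, C = k**2 - 7*k/3 - 23/3.
Solve (k + 2)·f(k+1) − (k + 5)·f(k) = k**2 - 7*k/3 - 23/3.
Degrees (1,1,2) ⇒ d ≤ 3.
A polynomial solution: f(k) = -k*(k**2 + 33*k + 58)/24.
R(k) = B(k−1)·f(k)/C(k) = -k*(k + 5)*(k**2 + 33*k + 58)/(8*(3*k**2 - 7*k - 23)); s_k = R·t_k = k*(-k**2 - 33*k - 58)/(8*(k + 2)*(k + 3)*(k + 4)).
Verify: (3*k**2 - 7*k - 23)/(k**4 + 14*k**3 + 71*k**2 + 154*k + 120) matches t_k.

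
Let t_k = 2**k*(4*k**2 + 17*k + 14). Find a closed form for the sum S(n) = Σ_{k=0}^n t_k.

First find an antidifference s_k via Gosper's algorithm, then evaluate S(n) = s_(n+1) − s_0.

Compute t_(k+1)/t_k: get 2*(4*k**2 + 25*k + 35)/(4*k**2 + 17*k + 14).
A = 2, B = 1, C = k**2 + 17*k/4 + 7/2.
Set up (2)·f(k+1) − (1)·f(k) − (k**2 + 17*k/4 + 7/2) = 0.
Degrees (0,0,2) ⇒ d ≤ 2.
Coefficient equations give f(k) = (4*k**2 + k + 4)/4.
Then R = B(k−1)f/C = (4*k**2 + k + 4)/(4*k**2 + 17*k + 14), so s_k = R(k)·t_k = 2**k*(4*k**2 + k + 4).
s_(k+1) − s_k = 2**k*(4*k**2 + 17*k + 14) = t_k.
Telescope: S(n) = s_(n+1) − s_(0) = 2**(n + 1)*(4*n**2 + 9*n + 9) − (4) = 8*2**n*n**2 + 18*2**n*n + 18*2**n - 4.

S(n) = 8*2**n*n**2 + 18*2**n*n + 18*2**n - 4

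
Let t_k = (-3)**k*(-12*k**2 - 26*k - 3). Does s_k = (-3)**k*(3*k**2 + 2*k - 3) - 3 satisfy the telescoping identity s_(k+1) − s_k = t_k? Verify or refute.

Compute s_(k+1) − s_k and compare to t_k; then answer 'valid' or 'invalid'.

s_(k+1) = -3*(-3)**k*(2*k + 3*(k + 1)**2 - 1) - 3
s_(k+1) − s_k = (-3)**k*(-12*k**2 - 26*k - 3)
(s_(k+1) − s_k) − t_k = 0

valid (s_(k+1) − s_k reduces to t_k)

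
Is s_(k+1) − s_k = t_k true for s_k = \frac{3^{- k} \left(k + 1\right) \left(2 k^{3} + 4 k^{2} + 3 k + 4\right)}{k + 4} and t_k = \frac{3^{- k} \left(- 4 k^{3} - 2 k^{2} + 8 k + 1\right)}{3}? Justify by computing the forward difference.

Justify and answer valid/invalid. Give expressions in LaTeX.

Invalid: residual \frac{4 \cdot 3^{- k} \left(k^{4} + 6 k^{3} + 3 k^{2} - 6 k + 2\right)}{k^{2} + 9 k + 20} ≠ 0.

s_(k+1) = (2*k**4 + 14*k**3 + 37*k**2 + 47*k + 26)/(3*3**k*(k + 5))
s_(k+1) − s_k = (-4*k**5 - 26*k**4 - 18*k**3 + 69*k**2 + 97*k + 44)/(3*3**k*(k**2 + 9*k + 20))
(s_(k+1) − s_k) − t_k = 4*(k**4 + 6*k**3 + 3*k**2 - 6*k + 2)/(3**k*(k**2 + 9*k + 20))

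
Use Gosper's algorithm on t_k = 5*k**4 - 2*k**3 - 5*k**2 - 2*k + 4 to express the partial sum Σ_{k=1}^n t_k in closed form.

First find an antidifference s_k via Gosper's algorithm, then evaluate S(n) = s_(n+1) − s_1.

S(n) = n*(n**4 + 2*n**3 - n**2 - 4*n + 2)

t_(k+1)/t_k = k*(5*k**3 + 18*k**2 + 19*k + 2)/(5*k**4 - 2*k**3 - 5*k**2 - 2*k + 4).
Take A(k)=1, B(k)=1, C(k)=k**4 - 2*k**3/5 - k**2 - 2*k/5 + 4/5.
Solve (1)·f(k+1) − (1)·f(k) = k**4 - 2*k**3/5 - k**2 - 2*k/5 + 4/5.
Bound: deg f ≤ 5.
Match coefficients ⇒ f(k) = k*(k**4 - 3*k**3 + k**2 + k + 4)/5.
So s_k = (B(k−1)f/C)·t_k = (k*(k**4 - 3*k**3 + k**2 + k + 4)/((k - 1)*(5*k**3 + 3*k**2 - 2*k - 4)))·t_k = k*(k**4 - 3*k**3 + k**2 + k + 4).
Δs = 5*k**4 - 2*k**3 - 5*k**2 - 2*k + 4, as required.
Evaluate: s_(n+1) = n**5 + 2*n**4 - n**3 - 4*n**2 + 2*n + 4; subtract s_(1) = 4 ⇒ S(n) = n*(n**4 + 2*n**3 - n**2 - 4*n + 2).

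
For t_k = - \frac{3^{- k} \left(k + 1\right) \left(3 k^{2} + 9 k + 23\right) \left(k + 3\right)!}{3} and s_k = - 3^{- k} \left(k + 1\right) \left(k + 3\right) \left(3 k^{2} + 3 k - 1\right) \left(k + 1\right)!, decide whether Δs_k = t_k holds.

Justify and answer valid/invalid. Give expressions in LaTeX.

Invalid: residual \frac{3^{- k} \left(3 k^{4} + 18 k^{3} + 47 k^{2} + 78 k + 49\right) \left(k + 1\right)!}{3} ≠ 0.

s_(k+1) = -(k + 2)*(k + 4)*(3*k**2 + 9*k + 5)*factorial(k + 2)/(3*3**k)
s_(k+1) − s_k = -(3*k**5 + 24*k**4 + 92*k**3 + 208*k**2 + 229*k + 89)*factorial(k + 1)/(3*3**k)
(s_(k+1) − s_k) − t_k = (3*k**4 + 18*k**3 + 47*k**2 + 78*k + 49)*factorial(k + 1)/(3*3**k)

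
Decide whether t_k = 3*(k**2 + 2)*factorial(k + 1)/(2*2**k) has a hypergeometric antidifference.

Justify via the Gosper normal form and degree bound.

Yes. s_k = 3*(k - 1)*factorial(k + 1)/2**k.

Compute t_(k+1)/t_k: get (k + 2)*((k + 1)**2 + 2)/(2*(k**2 + 2)).
A = k/2 + 1, B = 1, C = k**2 + 2.
Solve (k/2 + 1)·f(k+1) − (1)·f(k) = k**2 + 2.
From deg A=1, deg B=0, deg C=2: d=1.
Solve for f: f(k) = 2*(k - 1) (degree 1 ≤ 1).
Certificate R = B(k−1)f/C = 2*(k - 1)/(k**2 + 2) gives s_k = 3*(k - 1)*factorial(k + 1)/2**k.
s_(k+1) − s_k = 3*(k**2 + 2)*factorial(k + 1)/(2*2**k) = t_k.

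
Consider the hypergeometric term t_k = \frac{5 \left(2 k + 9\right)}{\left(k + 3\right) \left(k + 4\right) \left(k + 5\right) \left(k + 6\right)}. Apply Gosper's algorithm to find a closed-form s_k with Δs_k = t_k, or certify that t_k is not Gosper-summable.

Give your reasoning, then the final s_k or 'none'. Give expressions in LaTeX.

s_k = \frac{k \left(k + 8\right)}{3 \left(k^{2} + 8 k + 15\right)}

Step 1: r(k) = (k + 3)*(2*k + 11)/((k + 7)*(2*k + 9)).
A = k + 3, B = k + 7, C = k + 9/2.
Key eq: (k + 3)·f(k+1) = (k + 6)·f(k) + (k + 9/2).
Bound: deg f ≤ 3.
A polynomial solution: f(k) = k*(k + 4)*(k + 8)/30.
R(k) = B(k−1)·f(k)/C(k) = k*(k + 4)*(k + 6)*(k + 8)/(15*(2*k + 9)); s_k = R·t_k = k*(k + 8)/(3*(k**2 + 8*k + 15)).
Check: Δs_k = 5*(2*k + 9)/(k**4 + 18*k**3 + 119*k**2 + 342*k + 360). ✓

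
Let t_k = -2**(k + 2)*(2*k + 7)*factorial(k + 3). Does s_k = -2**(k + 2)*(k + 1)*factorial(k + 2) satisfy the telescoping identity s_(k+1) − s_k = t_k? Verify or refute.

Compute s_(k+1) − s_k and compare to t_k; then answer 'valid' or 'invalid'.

Invalid: residual 2**(k + 3)*(2*k + 5)*factorial(k + 2) ≠ 0.

s_(k+1) = -2**(k + 3)*(k + 2)*factorial(k + 3)
s_(k+1) − s_k = -2**(k + 2)*(2*k**2 + 9*k + 11)*factorial(k + 2)
(s_(k+1) − s_k) − t_k = 2**(k + 3)*(2*k + 5)*factorial(k + 2)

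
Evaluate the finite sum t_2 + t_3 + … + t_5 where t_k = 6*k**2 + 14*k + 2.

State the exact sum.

The ratio is (3*k**2 + 13*k + 11)/(3*k**2 + 7*k + 1).
A = 1, B = 1, C = k**2 + 7*k/3 + 1/3.
Need (1)·f(k+1) − (1)·f(k) = k**2 + 7*k/3 + 1/3.
Degrees (0,0,2) ⇒ d ≤ 3.
Solve for f: f(k) = k*(k**2 + 2*k - 2)/3 (degree 3 ≤ 3).
R(k) = B(k−1)·f(k)/C(k) = k*(k**2 + 2*k - 2)/(3*k**2 + 7*k + 1); s_k = R·t_k = 2*k*(k**2 + 2*k - 2).
s_(k+1) − s_k = 6*k**2 + 14*k + 2 = t_k.
Σ_(k=2)^(5) t_k = s_(6) − s_(2) = 552 − (24) = 528.

Σ = 528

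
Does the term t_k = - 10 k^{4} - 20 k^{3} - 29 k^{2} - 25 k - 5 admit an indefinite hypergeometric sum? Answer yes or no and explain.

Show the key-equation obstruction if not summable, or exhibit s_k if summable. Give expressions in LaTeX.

Yes. s_k = k \left(- 2 k^{4} - 3 k^{2} - 3 k + 3\right).

Step 1: r(k) = (10*k**4 + 60*k**3 + 149*k**2 + 183*k + 89)/(10*k**4 + 20*k**3 + 29*k**2 + 25*k + 5).
Take A(k)=1, B(k)=1, C(k)=k**4 + 2*k**3 + 29*k**2/10 + 5*k/2 + 1/2.
Set up (1)·f(k+1) − (1)·f(k) − (k**4 + 2*k**3 + 29*k**2/10 + 5*k/2 + 1/2) = 0.
Bound: deg f ≤ 5.
A polynomial solution: f(k) = k*(2*k**4 + 3*k**2 + 3*k - 3)/10.
Then R = B(k−1)f/C = k*(2*k**4 + 3*k**2 + 3*k - 3)/(10*k**4 + 20*k**3 + 29*k**2 + 25*k + 5), so s_k = R(k)·t_k = k*(-2*k**4 - 3*k**2 - 3*k + 3).
Verify: -10*k**4 - 20*k**3 - 29*k**2 - 25*k - 5 matches t_k.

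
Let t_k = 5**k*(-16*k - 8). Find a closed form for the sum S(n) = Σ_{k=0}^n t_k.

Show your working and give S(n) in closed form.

The ratio is 5*(2*k + 3)/(2*k + 1).
A = 5, B = 1, C = k + 1/2.
Solve (5)·f(k+1) − (1)·f(k) = k + 1/2.
deg f ≤ 1 (via 0,0,1).
Solve for f: f(k) = (4*k - 3)/16 (degree 1 ≤ 1).
Then R = B(k−1)f/C = (4*k - 3)/(8*(2*k + 1)), so s_k = R(k)·t_k = 5**k*(3 - 4*k).
s_(k+1) − s_k = 5**k*(-16*k - 8) = t_k.
Telescope: S(n) = s_(n+1) − s_(0) = 5**(n + 1)*(-4*n - 1) − (3) = -20*5**n*n - 5*5**n - 3.

S(n) = -20*5**n*n - 5*5**n - 3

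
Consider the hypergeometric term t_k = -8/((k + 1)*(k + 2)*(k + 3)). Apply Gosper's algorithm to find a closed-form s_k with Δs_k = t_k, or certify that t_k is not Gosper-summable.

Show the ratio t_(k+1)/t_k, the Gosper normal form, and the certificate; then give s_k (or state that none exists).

s_k = 2*k*(-k - 3)/((k + 1)*(k + 2))

t_(k+1)/t_k = (k + 1)/(k + 4).
A = k + 1, B = k + 4, C = 1.
Set up (k + 1)·f(k+1) − (k + 3)·f(k) − (1) = 0.
Bound: deg f ≤ 2.
Solving with deg f ≤ 2: f(k) = k*(k + 3)/4.
Get s_k = R·t_k = 2*k*(-k - 3)/((k + 1)*(k + 2)) with R(k) = B(k−1)f(k)/C(k) = k*(k + 3)**2/4.
Δs = -8/(k**3 + 6*k**2 + 11*k + 6), as required.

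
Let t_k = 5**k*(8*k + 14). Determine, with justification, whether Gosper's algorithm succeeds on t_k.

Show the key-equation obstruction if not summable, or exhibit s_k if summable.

Yes. s_k = 5**k*(2*k + 1).

r(k) = 5*(4*k + 11)/(4*k + 7) after simplifying.
Normal form (A,B,C) = (5, 1, k + 7/4).
Solve (5)·f(k+1) − (1)·f(k) = k + 7/4.
Degrees (0,0,1) ⇒ d ≤ 1.
Match coefficients ⇒ f(k) = (2*k + 1)/8.
Then R = B(k−1)f/C = (2*k + 1)/(2*(4*k + 7)), so s_k = R(k)·t_k = 5**k*(2*k + 1).
s_(k+1) − s_k = 5**k*(8*k + 14) = t_k.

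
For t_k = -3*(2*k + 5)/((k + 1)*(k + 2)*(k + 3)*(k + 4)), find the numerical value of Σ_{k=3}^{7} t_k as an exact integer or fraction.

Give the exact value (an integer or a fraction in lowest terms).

Σ = -25/264

The ratio is (k + 1)*(2*k + 7)/((k + 5)*(2*k + 5)).
A = k + 1, B = k + 5, C = k + 5/2.
Need (k + 1)·f(k+1) − (k + 4)·f(k) = k + 5/2.
d = 3 from the (1,1,1) case.
A polynomial solution: f(k) = k*(k + 2)*(k + 4)/6.
Get s_k = R·t_k = k*(-k - 4)/(k**2 + 4*k + 3) with R(k) = B(k−1)f(k)/C(k) = k*(k + 2)*(k + 4)**2/(3*(2*k + 5)).
Verify: 3*(-2*k - 5)/(k**4 + 10*k**3 + 35*k**2 + 50*k + 24) matches t_k.
Telescoping: Σ = s_(8) − s_(3) = -32/33 − (-7/8) = -25/264.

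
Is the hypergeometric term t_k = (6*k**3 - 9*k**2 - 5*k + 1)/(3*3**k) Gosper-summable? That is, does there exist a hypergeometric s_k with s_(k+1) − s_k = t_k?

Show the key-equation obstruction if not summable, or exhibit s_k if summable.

Ratio r(k) = (6*k**3 + 9*k**2 - 5*k - 7)/(3*(6*k**3 - 9*k**2 - 5*k + 1)).
So A=1/3 and B=1, with C=k**3 - 3*k**2/2 - 5*k/6 + 1/6.
Set up (1/3)·f(k+1) − (1)·f(k) − (k**3 - 3*k**2/2 - 5*k/6 + 1/6) = 0.
Bound: deg f ≤ 3.
Solving with deg f ≤ 3: f(k) = -(3*k**3 + 2*k + 3)/2.
Certificate R = B(k−1)f/C = -3*(3*k**3 + 2*k + 3)/(6*k**3 - 9*k**2 - 5*k + 1) gives s_k = (-3*k**3 - 2*k - 3)/3**k.
s_(k+1) − s_k = (6*k**3 - 9*k**2 - 5*k + 1)/(3*3**k) = t_k.

Yes. s_k = (-3*k**3 - 2*k - 3)/3**k.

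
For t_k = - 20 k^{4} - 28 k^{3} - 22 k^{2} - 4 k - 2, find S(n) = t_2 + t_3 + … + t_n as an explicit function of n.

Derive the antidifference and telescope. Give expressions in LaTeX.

Compute t_(k+1)/t_k: get (10*k**4 + 54*k**3 + 113*k**2 + 106*k + 38)/(10*k**4 + 14*k**3 + 11*k**2 + 2*k + 1).
Take A(k)=1, B(k)=1, C(k)=k**4 + 7*k**3/5 + 11*k**2/10 + k/5 + 1/10.
Need (1)·f(k+1) − (1)·f(k) = k**4 + 7*k**3/5 + 11*k**2/10 + k/5 + 1/10.
From deg A=0, deg B=0, deg C=4: d=5.
Solve for f: f(k) = k*(4*k**4 - 3*k**3 - 2*k + 3)/20 (degree 5 ≤ 5).
R(k) = B(k−1)·f(k)/C(k) = k*(4*k**4 - 3*k**3 - 2*k + 3)/(2*(10*k**4 + 14*k**3 + 11*k**2 + 2*k + 1)); s_k = R·t_k = k*(-4*k**4 + 3*k**3 + 2*k - 3).
s_(k+1) − s_k = -20*k**4 - 28*k**3 - 22*k**2 - 4*k - 2 = t_k.
Evaluate: s_(n+1) = -4*n**5 - 17*n**4 - 28*n**3 - 20*n**2 - 7*n - 2; subtract s_(2) = -78 ⇒ S(n) = -4*n**5 - 17*n**4 - 28*n**3 - 20*n**2 - 7*n + 76.

S(n) = - 4 n^{5} - 17 n^{4} - 28 n^{3} - 20 n^{2} - 7 n + 76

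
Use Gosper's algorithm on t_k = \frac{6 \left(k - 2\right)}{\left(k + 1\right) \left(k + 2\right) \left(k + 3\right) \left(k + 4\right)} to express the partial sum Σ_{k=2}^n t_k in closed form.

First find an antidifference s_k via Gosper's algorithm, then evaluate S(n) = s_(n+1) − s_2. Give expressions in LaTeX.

r(k) = (k - 1)*(k + 1)/((k - 2)*(k + 5)) after simplifying.
So A=k + 1 and B=k + 5, with C=k - 2.
Solve (k + 1)·f(k+1) − (k + 4)·f(k) = k - 2.
From deg A=1, deg B=1, deg C=1: d=3.
Solving with deg f ≤ 3: f(k) = -k*(k**2 + 6*k + 17)/12.
Certificate R = B(k−1)f/C = -k*(k + 4)*(k**2 + 6*k + 17)/(12*(k - 2)) gives s_k = k*(-k**2 - 6*k - 17)/(2*(k + 1)*(k + 2)*(k + 3)).
Δs = 6*(k - 2)/(k**4 + 10*k**3 + 35*k**2 + 50*k + 24), as required.
Σ_(k=2)^n t_k = s_(n+1) − s_(2) = ((-n**3 - 9*n**2 - 32*n - 24)/(2*(n**3 + 9*n**2 + 26*n + 24))) − (-11/20), i.e. (n**3 + 9*n**2 - 34*n + 24)/(20*(n**3 + 9*n**2 + 26*n + 24)).

S(n) = \frac{n^{3} + 9 n^{2} - 34 n + 24}{20 \left(n^{3} + 9 n^{2} + 26 n + 24\right)}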